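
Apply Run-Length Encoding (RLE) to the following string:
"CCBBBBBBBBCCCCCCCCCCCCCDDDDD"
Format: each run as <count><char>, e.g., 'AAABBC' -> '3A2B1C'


Scanning runs left to right:
  i=0: run of 'C' x 2 -> '2C'
  i=2: run of 'B' x 8 -> '8B'
  i=10: run of 'C' x 13 -> '13C'
  i=23: run of 'D' x 5 -> '5D'

RLE = 2C8B13C5D


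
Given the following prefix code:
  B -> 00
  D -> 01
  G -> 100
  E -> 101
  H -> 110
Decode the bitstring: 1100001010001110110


Decoding step by step:
Bits 110 -> H
Bits 00 -> B
Bits 01 -> D
Bits 01 -> D
Bits 00 -> B
Bits 01 -> D
Bits 110 -> H
Bits 110 -> H


Decoded message: HBDDBDHH


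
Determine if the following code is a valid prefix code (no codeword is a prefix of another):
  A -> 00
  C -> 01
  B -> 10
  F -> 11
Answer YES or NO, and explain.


Checking each pair (does one codeword prefix another?):
  A='00' vs C='01': no prefix
  A='00' vs B='10': no prefix
  A='00' vs F='11': no prefix
  C='01' vs A='00': no prefix
  C='01' vs B='10': no prefix
  C='01' vs F='11': no prefix
  B='10' vs A='00': no prefix
  B='10' vs C='01': no prefix
  B='10' vs F='11': no prefix
  F='11' vs A='00': no prefix
  F='11' vs C='01': no prefix
  F='11' vs B='10': no prefix
No violation found over all pairs.

YES -- this is a valid prefix code. No codeword is a prefix of any other codeword.


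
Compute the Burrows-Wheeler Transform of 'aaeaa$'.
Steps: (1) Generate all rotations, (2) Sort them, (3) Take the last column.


Rotations (sorted):
  0: $aaeaa -> last char: a
  1: a$aaea -> last char: a
  2: aa$aae -> last char: e
  3: aaeaa$ -> last char: $
  4: aeaa$a -> last char: a
  5: eaa$aa -> last char: a


BWT = aae$aa


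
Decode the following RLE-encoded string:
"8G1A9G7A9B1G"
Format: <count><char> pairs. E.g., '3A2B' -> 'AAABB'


Expanding each <count><char> pair:
  8G -> 'GGGGGGGG'
  1A -> 'A'
  9G -> 'GGGGGGGGG'
  7A -> 'AAAAAAA'
  9B -> 'BBBBBBBBB'
  1G -> 'G'

Decoded = GGGGGGGGAGGGGGGGGGAAAAAAABBBBBBBBBG


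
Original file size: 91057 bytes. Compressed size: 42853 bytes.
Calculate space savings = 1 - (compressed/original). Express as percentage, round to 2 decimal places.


ratio = compressed/original = 42853/91057 = 0.470617
savings = 1 - ratio = 1 - 0.470617 = 0.529383
as a percentage: 0.529383 * 100 = 52.94%

Space savings = 1 - 42853/91057 = 52.94%


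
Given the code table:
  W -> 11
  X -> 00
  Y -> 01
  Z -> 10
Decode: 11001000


Decoding:
11 -> W
00 -> X
10 -> Z
00 -> X


Result: WXZX


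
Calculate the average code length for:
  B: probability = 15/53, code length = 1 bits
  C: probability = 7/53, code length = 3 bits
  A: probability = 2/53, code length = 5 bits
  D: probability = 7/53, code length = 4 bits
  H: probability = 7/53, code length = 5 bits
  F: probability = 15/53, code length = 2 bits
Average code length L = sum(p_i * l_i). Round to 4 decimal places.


Weighted contributions p_i * l_i:
  B: (15/53) * 1 = 15/53
  C: (7/53) * 3 = 21/53
  A: (2/53) * 5 = 10/53
  D: (7/53) * 4 = 28/53
  H: (7/53) * 5 = 35/53
  F: (15/53) * 2 = 30/53
Sum = (15 + 21 + 10 + 28 + 35 + 30)/53 = 139/53

L = 139/53 = 2.6226 bits/symbol


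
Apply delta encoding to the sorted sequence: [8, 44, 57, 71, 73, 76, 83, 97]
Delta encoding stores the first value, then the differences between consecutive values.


First value: 8
Deltas:
  44 - 8 = 36
  57 - 44 = 13
  71 - 57 = 14
  73 - 71 = 2
  76 - 73 = 3
  83 - 76 = 7
  97 - 83 = 14


Delta encoded: [8, 36, 13, 14, 2, 3, 7, 14]


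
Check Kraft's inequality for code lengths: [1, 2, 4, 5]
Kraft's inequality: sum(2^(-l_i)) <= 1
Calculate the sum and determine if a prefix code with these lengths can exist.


Sum = 2^(-1) + 2^(-2) + 2^(-4) + 2^(-5)
    = 0.5 + 0.25 + 0.0625 + 0.03125
    = 27/32 = 0.84375
Since 0.84375 <= 1, Kraft's inequality IS satisfied.
A prefix code with these lengths CAN exist.

Kraft sum = 0.84375. Satisfied.


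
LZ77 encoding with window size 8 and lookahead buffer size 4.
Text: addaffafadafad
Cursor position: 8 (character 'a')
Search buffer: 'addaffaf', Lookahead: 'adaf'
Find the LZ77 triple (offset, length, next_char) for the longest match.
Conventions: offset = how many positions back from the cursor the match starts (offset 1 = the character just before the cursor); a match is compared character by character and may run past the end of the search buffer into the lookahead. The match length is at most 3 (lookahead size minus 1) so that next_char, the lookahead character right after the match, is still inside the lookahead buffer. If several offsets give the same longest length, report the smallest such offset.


Try each offset into the search buffer:
  offset=1 (pos 7, char 'f'): match length 0
  offset=2 (pos 6, char 'a'): match length 1
  offset=3 (pos 5, char 'f'): match length 0
  offset=4 (pos 4, char 'f'): match length 0
  offset=5 (pos 3, char 'a'): match length 1
  offset=6 (pos 2, char 'd'): match length 0
  offset=7 (pos 1, char 'd'): match length 0
  offset=8 (pos 0, char 'a'): match length 2
Longest match has length 2 at offset 8.
next_char = character at position 8 + 2 = 10 -> 'a'

Best match: offset=8, length=2 (matching 'ad' starting at position 0)
LZ77 triple: (8, 2, 'a')


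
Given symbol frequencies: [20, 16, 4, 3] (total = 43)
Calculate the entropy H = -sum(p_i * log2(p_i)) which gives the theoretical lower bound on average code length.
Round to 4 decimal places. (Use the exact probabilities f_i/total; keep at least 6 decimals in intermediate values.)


Per-symbol terms -p_i * log2(p_i) with p_i = f_i/43:
  p = 20/43 = 0.465116: log2(p) = -1.104337, -p*log2(p) = 0.513645
  p = 16/43 = 0.372093: log2(p) = -1.426265, -p*log2(p) = 0.530703
  p = 4/43 = 0.093023: log2(p) = -3.426265, -p*log2(p) = 0.318722
  p = 3/43 = 0.069767: log2(p) = -3.841302, -p*log2(p) = 0.267998
H = 0.513645 + 0.530703 + 0.318722 + 0.267998 = 1.631068

H = 1.6311 bits/symbol


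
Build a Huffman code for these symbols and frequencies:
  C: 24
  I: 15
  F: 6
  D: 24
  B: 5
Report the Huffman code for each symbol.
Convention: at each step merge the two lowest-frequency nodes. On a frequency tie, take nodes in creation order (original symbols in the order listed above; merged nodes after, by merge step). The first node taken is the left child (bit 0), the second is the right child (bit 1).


Huffman tree construction:
Step 1: Merge B(5) + F(6) = 11
Step 2: Merge (B+F)(11) + I(15) = 26
Step 3: Merge C(24) + D(24) = 48
Step 4: Merge ((B+F)+I)(26) + (C+D)(48) = 74
Read each symbol's code off the tree from the root (left child = 0, right child = 1).

Codes:
  C: 10 (length 2)
  I: 01 (length 2)
  F: 001 (length 3)
  D: 11 (length 2)
  B: 000 (length 3)
Average code length: 159/74 = 2.1486 bits/symbol


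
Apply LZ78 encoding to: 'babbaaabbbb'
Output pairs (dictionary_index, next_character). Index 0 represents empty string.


LZ78 encoding steps:
Dictionary: {0: ''}
Step 1: w='' (idx 0), next='b' -> output (0, 'b'), add 'b' as idx 1
Step 2: w='' (idx 0), next='a' -> output (0, 'a'), add 'a' as idx 2
Step 3: w='b' (idx 1), next='b' -> output (1, 'b'), add 'bb' as idx 3
Step 4: w='a' (idx 2), next='a' -> output (2, 'a'), add 'aa' as idx 4
Step 5: w='a' (idx 2), next='b' -> output (2, 'b'), add 'ab' as idx 5
Step 6: w='bb' (idx 3), next='b' -> output (3, 'b'), add 'bbb' as idx 6


Encoded: [(0, 'b'), (0, 'a'), (1, 'b'), (2, 'a'), (2, 'b'), (3, 'b')]


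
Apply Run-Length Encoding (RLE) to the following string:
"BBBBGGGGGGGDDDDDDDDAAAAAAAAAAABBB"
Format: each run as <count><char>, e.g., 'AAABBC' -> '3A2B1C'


Scanning runs left to right:
  i=0: run of 'B' x 4 -> '4B'
  i=4: run of 'G' x 7 -> '7G'
  i=11: run of 'D' x 8 -> '8D'
  i=19: run of 'A' x 11 -> '11A'
  i=30: run of 'B' x 3 -> '3B'

RLE = 4B7G8D11A3B


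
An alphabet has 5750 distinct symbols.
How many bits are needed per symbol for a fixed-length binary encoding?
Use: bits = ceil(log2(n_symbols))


log2(5750) = 12.4893
Bracket: 2^12 = 4096 < 5750 <= 2^13 = 8192
So ceil(log2(5750)) = 13

bits = ceil(log2(5750)) = ceil(12.4893) = 13 bits


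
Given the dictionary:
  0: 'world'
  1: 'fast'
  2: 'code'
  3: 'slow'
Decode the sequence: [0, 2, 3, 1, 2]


Look up each index in the dictionary:
  0 -> 'world'
  2 -> 'code'
  3 -> 'slow'
  1 -> 'fast'
  2 -> 'code'

Decoded: "world code slow fast code"


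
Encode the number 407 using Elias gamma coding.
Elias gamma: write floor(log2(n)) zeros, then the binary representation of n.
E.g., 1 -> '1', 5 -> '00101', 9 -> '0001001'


num_bits = floor(log2(407)) + 1 = 9
leading_zeros = num_bits - 1 = 8
binary(407) = 110010111

Elias gamma(407) = '00000000' + '110010111' = 00000000110010111 (17 bits)


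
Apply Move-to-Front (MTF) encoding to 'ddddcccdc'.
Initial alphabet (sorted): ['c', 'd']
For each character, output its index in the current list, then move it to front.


MTF encoding:
'd': index 1 in ['c', 'd'] -> ['d', 'c']
'd': index 0 in ['d', 'c'] -> ['d', 'c']
'd': index 0 in ['d', 'c'] -> ['d', 'c']
'd': index 0 in ['d', 'c'] -> ['d', 'c']
'c': index 1 in ['d', 'c'] -> ['c', 'd']
'c': index 0 in ['c', 'd'] -> ['c', 'd']
'c': index 0 in ['c', 'd'] -> ['c', 'd']
'd': index 1 in ['c', 'd'] -> ['d', 'c']
'c': index 1 in ['d', 'c'] -> ['c', 'd']


Output: [1, 0, 0, 0, 1, 0, 0, 1, 1]


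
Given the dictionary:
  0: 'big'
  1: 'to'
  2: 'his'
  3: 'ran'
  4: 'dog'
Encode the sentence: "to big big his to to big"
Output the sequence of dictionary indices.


Look up each word in the dictionary:
  'to' -> 1
  'big' -> 0
  'big' -> 0
  'his' -> 2
  'to' -> 1
  'to' -> 1
  'big' -> 0

Encoded: [1, 0, 0, 2, 1, 1, 0]


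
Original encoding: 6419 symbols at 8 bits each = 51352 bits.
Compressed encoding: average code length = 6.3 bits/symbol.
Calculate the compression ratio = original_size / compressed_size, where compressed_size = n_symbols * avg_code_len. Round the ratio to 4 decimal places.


original_size = n_symbols * orig_bits = 6419 * 8 = 51352 bits
compressed_size = n_symbols * avg_code_len = 6419 * 6.3 = 40439.7 bits
ratio = original_size / compressed_size = 51352 / 40439.7 = 1.2698

Compression ratio = 1.2698


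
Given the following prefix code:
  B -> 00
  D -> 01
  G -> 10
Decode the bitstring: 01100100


Decoding step by step:
Bits 01 -> D
Bits 10 -> G
Bits 01 -> D
Bits 00 -> B


Decoded message: DGDB


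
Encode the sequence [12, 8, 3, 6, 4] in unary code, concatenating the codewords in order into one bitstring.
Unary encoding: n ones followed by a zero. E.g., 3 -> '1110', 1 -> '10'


Encode each number as n ones followed by a terminating 0:
  12 -> 1111111111110 (13 bits)
  8 -> 111111110 (9 bits)
  3 -> 1110 (4 bits)
  6 -> 1111110 (7 bits)
  4 -> 11110 (5 bits)
Total length = 13 + 9 + 4 + 7 + 5 = 38 bits.

Unary([12, 8, 3, 6, 4]) = 11111111111101111111101110111111011110 (38 bits)


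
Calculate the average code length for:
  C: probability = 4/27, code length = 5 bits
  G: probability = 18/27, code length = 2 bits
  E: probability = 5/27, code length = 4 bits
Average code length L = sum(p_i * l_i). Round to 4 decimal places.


Weighted contributions p_i * l_i:
  C: (4/27) * 5 = 20/27
  G: (18/27) * 2 = 36/27
  E: (5/27) * 4 = 20/27
Sum = (20 + 36 + 20)/27 = 76/27

L = 76/27 = 2.8148 bits/symbol


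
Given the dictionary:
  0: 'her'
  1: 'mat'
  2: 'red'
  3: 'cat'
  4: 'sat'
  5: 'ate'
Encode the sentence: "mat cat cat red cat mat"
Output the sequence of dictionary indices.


Look up each word in the dictionary:
  'mat' -> 1
  'cat' -> 3
  'cat' -> 3
  'red' -> 2
  'cat' -> 3
  'mat' -> 1

Encoded: [1, 3, 3, 2, 3, 1]


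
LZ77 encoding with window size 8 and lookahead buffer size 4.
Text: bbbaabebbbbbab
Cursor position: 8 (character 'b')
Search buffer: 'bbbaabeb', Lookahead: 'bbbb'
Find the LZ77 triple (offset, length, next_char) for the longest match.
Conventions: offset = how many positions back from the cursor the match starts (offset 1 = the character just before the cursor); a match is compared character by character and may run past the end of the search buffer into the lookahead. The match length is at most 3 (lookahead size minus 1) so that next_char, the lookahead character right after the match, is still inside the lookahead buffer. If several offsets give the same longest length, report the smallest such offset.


Try each offset into the search buffer:
  offset=1 (pos 7, char 'b'): match length 3
  offset=2 (pos 6, char 'e'): match length 0
  offset=3 (pos 5, char 'b'): match length 1
  offset=4 (pos 4, char 'a'): match length 0
  offset=5 (pos 3, char 'a'): match length 0
  offset=6 (pos 2, char 'b'): match length 1
  offset=7 (pos 1, char 'b'): match length 2
  offset=8 (pos 0, char 'b'): match length 3
Longest match has length 3, found at offsets 1, 8; take the smallest, offset 1.
next_char = character at position 8 + 3 = 11 -> 'b'

Best match: offset=1, length=3 (matching 'bbb' starting at position 7)
LZ77 triple: (1, 3, 'b')


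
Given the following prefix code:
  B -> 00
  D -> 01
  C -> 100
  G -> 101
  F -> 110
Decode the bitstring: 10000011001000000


Decoding step by step:
Bits 100 -> C
Bits 00 -> B
Bits 01 -> D
Bits 100 -> C
Bits 100 -> C
Bits 00 -> B
Bits 00 -> B


Decoded message: CBDCCBB


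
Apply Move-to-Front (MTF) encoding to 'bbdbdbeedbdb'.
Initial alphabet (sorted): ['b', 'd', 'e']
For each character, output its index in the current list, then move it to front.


MTF encoding:
'b': index 0 in ['b', 'd', 'e'] -> ['b', 'd', 'e']
'b': index 0 in ['b', 'd', 'e'] -> ['b', 'd', 'e']
'd': index 1 in ['b', 'd', 'e'] -> ['d', 'b', 'e']
'b': index 1 in ['d', 'b', 'e'] -> ['b', 'd', 'e']
'd': index 1 in ['b', 'd', 'e'] -> ['d', 'b', 'e']
'b': index 1 in ['d', 'b', 'e'] -> ['b', 'd', 'e']
'e': index 2 in ['b', 'd', 'e'] -> ['e', 'b', 'd']
'e': index 0 in ['e', 'b', 'd'] -> ['e', 'b', 'd']
'd': index 2 in ['e', 'b', 'd'] -> ['d', 'e', 'b']
'b': index 2 in ['d', 'e', 'b'] -> ['b', 'd', 'e']
'd': index 1 in ['b', 'd', 'e'] -> ['d', 'b', 'e']
'b': index 1 in ['d', 'b', 'e'] -> ['b', 'd', 'e']


Output: [0, 0, 1, 1, 1, 1, 2, 0, 2, 2, 1, 1]


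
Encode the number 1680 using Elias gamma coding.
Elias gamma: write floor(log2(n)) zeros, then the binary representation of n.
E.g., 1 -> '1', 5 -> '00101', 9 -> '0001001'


num_bits = floor(log2(1680)) + 1 = 11
leading_zeros = num_bits - 1 = 10
binary(1680) = 11010010000

Elias gamma(1680) = '0000000000' + '11010010000' = 000000000011010010000 (21 bits)


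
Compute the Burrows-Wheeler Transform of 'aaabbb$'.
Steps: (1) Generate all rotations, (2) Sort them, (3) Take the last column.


Rotations (sorted):
  0: $aaabbb -> last char: b
  1: aaabbb$ -> last char: $
  2: aabbb$a -> last char: a
  3: abbb$aa -> last char: a
  4: b$aaabb -> last char: b
  5: bb$aaab -> last char: b
  6: bbb$aaa -> last char: a


BWT = b$aabba


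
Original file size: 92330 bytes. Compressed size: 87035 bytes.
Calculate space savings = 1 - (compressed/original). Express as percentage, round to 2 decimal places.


ratio = compressed/original = 87035/92330 = 0.942651
savings = 1 - ratio = 1 - 0.942651 = 0.057349
as a percentage: 0.057349 * 100 = 5.73%

Space savings = 1 - 87035/92330 = 5.73%


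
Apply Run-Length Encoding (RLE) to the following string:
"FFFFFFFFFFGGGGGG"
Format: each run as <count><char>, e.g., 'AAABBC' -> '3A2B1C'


Scanning runs left to right:
  i=0: run of 'F' x 10 -> '10F'
  i=10: run of 'G' x 6 -> '6G'

RLE = 10F6G


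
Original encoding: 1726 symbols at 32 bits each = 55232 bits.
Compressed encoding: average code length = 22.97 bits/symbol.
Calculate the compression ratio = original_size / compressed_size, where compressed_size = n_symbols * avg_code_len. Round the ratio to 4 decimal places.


original_size = n_symbols * orig_bits = 1726 * 32 = 55232 bits
compressed_size = n_symbols * avg_code_len = 1726 * 22.97 = 39646.22 bits
ratio = original_size / compressed_size = 55232 / 39646.22 = 1.3931

Compression ratio = 1.3931


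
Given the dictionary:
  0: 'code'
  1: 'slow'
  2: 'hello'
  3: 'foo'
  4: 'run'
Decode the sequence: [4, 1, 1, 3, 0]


Look up each index in the dictionary:
  4 -> 'run'
  1 -> 'slow'
  1 -> 'slow'
  3 -> 'foo'
  0 -> 'code'

Decoded: "run slow slow foo code"


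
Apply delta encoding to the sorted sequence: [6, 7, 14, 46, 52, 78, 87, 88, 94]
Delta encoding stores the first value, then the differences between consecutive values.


First value: 6
Deltas:
  7 - 6 = 1
  14 - 7 = 7
  46 - 14 = 32
  52 - 46 = 6
  78 - 52 = 26
  87 - 78 = 9
  88 - 87 = 1
  94 - 88 = 6


Delta encoded: [6, 1, 7, 32, 6, 26, 9, 1, 6]


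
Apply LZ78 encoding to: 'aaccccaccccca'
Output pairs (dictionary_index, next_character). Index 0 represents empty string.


LZ78 encoding steps:
Dictionary: {0: ''}
Step 1: w='' (idx 0), next='a' -> output (0, 'a'), add 'a' as idx 1
Step 2: w='a' (idx 1), next='c' -> output (1, 'c'), add 'ac' as idx 2
Step 3: w='' (idx 0), next='c' -> output (0, 'c'), add 'c' as idx 3
Step 4: w='c' (idx 3), next='c' -> output (3, 'c'), add 'cc' as idx 4
Step 5: w='ac' (idx 2), next='c' -> output (2, 'c'), add 'acc' as idx 5
Step 6: w='cc' (idx 4), next='c' -> output (4, 'c'), add 'ccc' as idx 6
Step 7: w='a' (idx 1), end of input -> output (1, '')


Encoded: [(0, 'a'), (1, 'c'), (0, 'c'), (3, 'c'), (2, 'c'), (4, 'c'), (1, '')]


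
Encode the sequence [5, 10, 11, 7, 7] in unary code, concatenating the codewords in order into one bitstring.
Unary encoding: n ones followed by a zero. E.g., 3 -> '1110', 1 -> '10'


Encode each number as n ones followed by a terminating 0:
  5 -> 111110 (6 bits)
  10 -> 11111111110 (11 bits)
  11 -> 111111111110 (12 bits)
  7 -> 11111110 (8 bits)
  7 -> 11111110 (8 bits)
Total length = 6 + 11 + 12 + 8 + 8 = 45 bits.

Unary([5, 10, 11, 7, 7]) = 111110111111111101111111111101111111011111110 (45 bits)


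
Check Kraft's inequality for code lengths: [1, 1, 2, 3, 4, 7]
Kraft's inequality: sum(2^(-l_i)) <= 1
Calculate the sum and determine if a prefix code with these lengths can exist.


Sum = 2^(-1) + 2^(-1) + 2^(-2) + 2^(-3) + 2^(-4) + 2^(-7)
    = 0.5 + 0.5 + 0.25 + 0.125 + 0.0625 + 0.0078125
    = 185/128 = 1.4453125
Since 1.4453125 > 1, Kraft's inequality is NOT satisfied.
A prefix code with these lengths CANNOT exist.

Kraft sum = 1.4453125. Not satisfied.


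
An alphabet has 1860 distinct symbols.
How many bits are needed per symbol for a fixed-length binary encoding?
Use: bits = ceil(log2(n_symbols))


log2(1860) = 10.8611
Bracket: 2^10 = 1024 < 1860 <= 2^11 = 2048
So ceil(log2(1860)) = 11

bits = ceil(log2(1860)) = ceil(10.8611) = 11 bits


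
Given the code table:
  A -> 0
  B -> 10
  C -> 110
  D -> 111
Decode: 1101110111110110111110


Decoding:
110 -> C
111 -> D
0 -> A
111 -> D
110 -> C
110 -> C
111 -> D
110 -> C


Result: CDADCCDC


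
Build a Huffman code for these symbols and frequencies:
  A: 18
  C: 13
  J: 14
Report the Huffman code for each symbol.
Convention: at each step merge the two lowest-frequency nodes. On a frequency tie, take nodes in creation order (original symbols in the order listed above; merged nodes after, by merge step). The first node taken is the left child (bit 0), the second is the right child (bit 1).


Huffman tree construction:
Step 1: Merge C(13) + J(14) = 27
Step 2: Merge A(18) + (C+J)(27) = 45
Read each symbol's code off the tree from the root (left child = 0, right child = 1).

Codes:
  A: 0 (length 1)
  C: 10 (length 2)
  J: 11 (length 2)
Average code length: 72/45 = 1.6000 bits/symbol


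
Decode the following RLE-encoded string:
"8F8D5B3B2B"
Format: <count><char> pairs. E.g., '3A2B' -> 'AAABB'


Expanding each <count><char> pair:
  8F -> 'FFFFFFFF'
  8D -> 'DDDDDDDD'
  5B -> 'BBBBB'
  3B -> 'BBB'
  2B -> 'BB'

Decoded = FFFFFFFFDDDDDDDDBBBBBBBBBB


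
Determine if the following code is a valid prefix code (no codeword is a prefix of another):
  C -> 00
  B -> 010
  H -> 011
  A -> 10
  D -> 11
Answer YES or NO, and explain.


Checking each pair (does one codeword prefix another?):
  C='00' vs B='010': no prefix
  C='00' vs H='011': no prefix
  C='00' vs A='10': no prefix
  C='00' vs D='11': no prefix
  B='010' vs C='00': no prefix
  B='010' vs H='011': no prefix
  B='010' vs A='10': no prefix
  B='010' vs D='11': no prefix
  H='011' vs C='00': no prefix
  H='011' vs B='010': no prefix
  H='011' vs A='10': no prefix
  H='011' vs D='11': no prefix
  A='10' vs C='00': no prefix
  A='10' vs B='010': no prefix
  A='10' vs H='011': no prefix
  A='10' vs D='11': no prefix
  D='11' vs C='00': no prefix
  D='11' vs B='010': no prefix
  D='11' vs H='011': no prefix
  D='11' vs A='10': no prefix
No violation found over all pairs.

YES -- this is a valid prefix code. No codeword is a prefix of any other codeword.


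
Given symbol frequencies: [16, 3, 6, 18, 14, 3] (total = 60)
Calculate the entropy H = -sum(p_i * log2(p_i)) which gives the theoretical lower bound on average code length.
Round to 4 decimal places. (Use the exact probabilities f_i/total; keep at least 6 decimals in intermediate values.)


Per-symbol terms -p_i * log2(p_i) with p_i = f_i/60:
  p = 16/60 = 0.266667: log2(p) = -1.906891, -p*log2(p) = 0.508504
  p = 3/60 = 0.050000: log2(p) = -4.321928, -p*log2(p) = 0.216096
  p = 6/60 = 0.100000: log2(p) = -3.321928, -p*log2(p) = 0.332193
  p = 18/60 = 0.300000: log2(p) = -1.736966, -p*log2(p) = 0.521090
  p = 14/60 = 0.233333: log2(p) = -2.099536, -p*log2(p) = 0.489892
  p = 3/60 = 0.050000: log2(p) = -4.321928, -p*log2(p) = 0.216096
H = 0.508504 + 0.216096 + 0.332193 + 0.521090 + 0.489892 + 0.216096 = 2.283871

H = 2.2839 bits/symbol


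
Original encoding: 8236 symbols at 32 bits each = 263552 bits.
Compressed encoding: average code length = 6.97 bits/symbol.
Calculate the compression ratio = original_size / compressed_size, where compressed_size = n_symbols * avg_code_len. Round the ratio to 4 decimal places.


original_size = n_symbols * orig_bits = 8236 * 32 = 263552 bits
compressed_size = n_symbols * avg_code_len = 8236 * 6.97 = 57404.92 bits
ratio = original_size / compressed_size = 263552 / 57404.92 = 4.5911

Compression ratio = 4.5911


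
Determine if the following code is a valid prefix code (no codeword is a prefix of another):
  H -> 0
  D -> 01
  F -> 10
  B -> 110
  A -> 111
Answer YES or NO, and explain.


Checking each pair (does one codeword prefix another?):
  H='0' vs D='01': prefix -- VIOLATION

NO -- this is NOT a valid prefix code. H (0) is a prefix of D (01).


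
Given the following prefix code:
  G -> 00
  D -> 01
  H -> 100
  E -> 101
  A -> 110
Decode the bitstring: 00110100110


Decoding step by step:
Bits 00 -> G
Bits 110 -> A
Bits 100 -> H
Bits 110 -> A


Decoded message: GAHA


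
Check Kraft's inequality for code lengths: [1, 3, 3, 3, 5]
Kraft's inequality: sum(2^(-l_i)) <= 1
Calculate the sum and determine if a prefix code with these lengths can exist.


Sum = 2^(-1) + 2^(-3) + 2^(-3) + 2^(-3) + 2^(-5)
    = 0.5 + 0.125 + 0.125 + 0.125 + 0.03125
    = 29/32 = 0.90625
Since 0.90625 <= 1, Kraft's inequality IS satisfied.
A prefix code with these lengths CAN exist.

Kraft sum = 0.90625. Satisfied.


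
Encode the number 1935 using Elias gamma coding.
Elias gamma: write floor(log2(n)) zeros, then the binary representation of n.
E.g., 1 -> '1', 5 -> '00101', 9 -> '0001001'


num_bits = floor(log2(1935)) + 1 = 11
leading_zeros = num_bits - 1 = 10
binary(1935) = 11110001111

Elias gamma(1935) = '0000000000' + '11110001111' = 000000000011110001111 (21 bits)


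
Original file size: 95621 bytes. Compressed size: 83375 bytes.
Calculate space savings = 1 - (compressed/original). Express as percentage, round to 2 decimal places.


ratio = compressed/original = 83375/95621 = 0.871932
savings = 1 - ratio = 1 - 0.871932 = 0.128068
as a percentage: 0.128068 * 100 = 12.81%

Space savings = 1 - 83375/95621 = 12.81%


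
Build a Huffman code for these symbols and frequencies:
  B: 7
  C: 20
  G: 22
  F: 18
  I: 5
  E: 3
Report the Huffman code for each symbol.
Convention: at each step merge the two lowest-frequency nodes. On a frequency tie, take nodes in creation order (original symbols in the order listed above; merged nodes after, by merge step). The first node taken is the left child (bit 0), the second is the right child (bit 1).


Huffman tree construction:
Step 1: Merge E(3) + I(5) = 8
Step 2: Merge B(7) + (E+I)(8) = 15
Step 3: Merge (B+(E+I))(15) + F(18) = 33
Step 4: Merge C(20) + G(22) = 42
Step 5: Merge ((B+(E+I))+F)(33) + (C+G)(42) = 75
Read each symbol's code off the tree from the root (left child = 0, right child = 1).

Codes:
  B: 000 (length 3)
  C: 10 (length 2)
  G: 11 (length 2)
  F: 01 (length 2)
  I: 0011 (length 4)
  E: 0010 (length 4)
Average code length: 173/75 = 2.3067 bits/symbol


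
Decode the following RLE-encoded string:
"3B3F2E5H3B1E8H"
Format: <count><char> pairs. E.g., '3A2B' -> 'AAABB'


Expanding each <count><char> pair:
  3B -> 'BBB'
  3F -> 'FFF'
  2E -> 'EE'
  5H -> 'HHHHH'
  3B -> 'BBB'
  1E -> 'E'
  8H -> 'HHHHHHHH'

Decoded = BBBFFFEEHHHHHBBBEHHHHHHHH


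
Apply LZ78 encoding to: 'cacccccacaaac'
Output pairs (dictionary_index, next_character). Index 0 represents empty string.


LZ78 encoding steps:
Dictionary: {0: ''}
Step 1: w='' (idx 0), next='c' -> output (0, 'c'), add 'c' as idx 1
Step 2: w='' (idx 0), next='a' -> output (0, 'a'), add 'a' as idx 2
Step 3: w='c' (idx 1), next='c' -> output (1, 'c'), add 'cc' as idx 3
Step 4: w='cc' (idx 3), next='c' -> output (3, 'c'), add 'ccc' as idx 4
Step 5: w='a' (idx 2), next='c' -> output (2, 'c'), add 'ac' as idx 5
Step 6: w='a' (idx 2), next='a' -> output (2, 'a'), add 'aa' as idx 6
Step 7: w='ac' (idx 5), end of input -> output (5, '')


Encoded: [(0, 'c'), (0, 'a'), (1, 'c'), (3, 'c'), (2, 'c'), (2, 'a'), (5, '')]


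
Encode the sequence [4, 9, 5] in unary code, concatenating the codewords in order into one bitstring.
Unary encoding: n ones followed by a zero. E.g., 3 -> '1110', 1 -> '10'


Encode each number as n ones followed by a terminating 0:
  4 -> 11110 (5 bits)
  9 -> 1111111110 (10 bits)
  5 -> 111110 (6 bits)
Total length = 5 + 10 + 6 = 21 bits.

Unary([4, 9, 5]) = 111101111111110111110 (21 bits)


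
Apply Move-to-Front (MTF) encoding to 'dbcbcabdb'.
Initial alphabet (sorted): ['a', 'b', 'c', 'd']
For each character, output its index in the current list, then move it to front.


MTF encoding:
'd': index 3 in ['a', 'b', 'c', 'd'] -> ['d', 'a', 'b', 'c']
'b': index 2 in ['d', 'a', 'b', 'c'] -> ['b', 'd', 'a', 'c']
'c': index 3 in ['b', 'd', 'a', 'c'] -> ['c', 'b', 'd', 'a']
'b': index 1 in ['c', 'b', 'd', 'a'] -> ['b', 'c', 'd', 'a']
'c': index 1 in ['b', 'c', 'd', 'a'] -> ['c', 'b', 'd', 'a']
'a': index 3 in ['c', 'b', 'd', 'a'] -> ['a', 'c', 'b', 'd']
'b': index 2 in ['a', 'c', 'b', 'd'] -> ['b', 'a', 'c', 'd']
'd': index 3 in ['b', 'a', 'c', 'd'] -> ['d', 'b', 'a', 'c']
'b': index 1 in ['d', 'b', 'a', 'c'] -> ['b', 'd', 'a', 'c']


Output: [3, 2, 3, 1, 1, 3, 2, 3, 1]


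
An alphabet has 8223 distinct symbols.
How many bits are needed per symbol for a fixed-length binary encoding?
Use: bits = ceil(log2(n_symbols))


log2(8223) = 13.0054
Bracket: 2^13 = 8192 < 8223 <= 2^14 = 16384
So ceil(log2(8223)) = 14

bits = ceil(log2(8223)) = ceil(13.0054) = 14 bits


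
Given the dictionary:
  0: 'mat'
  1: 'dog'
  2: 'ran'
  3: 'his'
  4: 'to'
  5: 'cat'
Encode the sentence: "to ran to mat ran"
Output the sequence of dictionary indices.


Look up each word in the dictionary:
  'to' -> 4
  'ran' -> 2
  'to' -> 4
  'mat' -> 0
  'ran' -> 2

Encoded: [4, 2, 4, 0, 2]


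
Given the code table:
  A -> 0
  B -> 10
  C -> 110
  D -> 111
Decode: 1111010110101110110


Decoding:
111 -> D
10 -> B
10 -> B
110 -> C
10 -> B
111 -> D
0 -> A
110 -> C


Result: DBBCBDAC


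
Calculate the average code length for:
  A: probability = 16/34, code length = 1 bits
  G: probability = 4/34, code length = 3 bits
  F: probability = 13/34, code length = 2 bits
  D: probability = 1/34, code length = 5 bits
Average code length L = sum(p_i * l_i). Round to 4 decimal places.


Weighted contributions p_i * l_i:
  A: (16/34) * 1 = 16/34
  G: (4/34) * 3 = 12/34
  F: (13/34) * 2 = 26/34
  D: (1/34) * 5 = 5/34
Sum = (16 + 12 + 26 + 5)/34 = 59/34

L = 59/34 = 1.7353 bits/symbol


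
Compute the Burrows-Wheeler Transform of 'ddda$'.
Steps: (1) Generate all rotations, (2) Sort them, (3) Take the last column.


Rotations (sorted):
  0: $ddda -> last char: a
  1: a$ddd -> last char: d
  2: da$dd -> last char: d
  3: dda$d -> last char: d
  4: ddda$ -> last char: $


BWT = addd$


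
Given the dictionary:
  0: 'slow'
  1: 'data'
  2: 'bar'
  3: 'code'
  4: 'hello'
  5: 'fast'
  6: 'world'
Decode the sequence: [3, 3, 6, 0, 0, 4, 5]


Look up each index in the dictionary:
  3 -> 'code'
  3 -> 'code'
  6 -> 'world'
  0 -> 'slow'
  0 -> 'slow'
  4 -> 'hello'
  5 -> 'fast'

Decoded: "code code world slow slow hello fast"


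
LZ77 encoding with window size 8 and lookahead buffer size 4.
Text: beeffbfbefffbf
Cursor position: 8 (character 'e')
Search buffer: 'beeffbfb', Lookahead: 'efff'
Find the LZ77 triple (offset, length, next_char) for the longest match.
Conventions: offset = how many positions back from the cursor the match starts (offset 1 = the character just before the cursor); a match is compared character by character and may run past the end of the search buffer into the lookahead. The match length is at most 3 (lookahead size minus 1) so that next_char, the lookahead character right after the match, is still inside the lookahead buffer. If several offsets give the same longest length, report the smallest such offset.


Try each offset into the search buffer:
  offset=1 (pos 7, char 'b'): match length 0
  offset=2 (pos 6, char 'f'): match length 0
  offset=3 (pos 5, char 'b'): match length 0
  offset=4 (pos 4, char 'f'): match length 0
  offset=5 (pos 3, char 'f'): match length 0
  offset=6 (pos 2, char 'e'): match length 3
  offset=7 (pos 1, char 'e'): match length 1
  offset=8 (pos 0, char 'b'): match length 0
Longest match has length 3 at offset 6.
next_char = character at position 8 + 3 = 11 -> 'f'

Best match: offset=6, length=3 (matching 'eff' starting at position 2)
LZ77 triple: (6, 3, 'f')


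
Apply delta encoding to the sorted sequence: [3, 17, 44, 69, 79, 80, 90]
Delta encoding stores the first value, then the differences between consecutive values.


First value: 3
Deltas:
  17 - 3 = 14
  44 - 17 = 27
  69 - 44 = 25
  79 - 69 = 10
  80 - 79 = 1
  90 - 80 = 10


Delta encoded: [3, 14, 27, 25, 10, 1, 10]


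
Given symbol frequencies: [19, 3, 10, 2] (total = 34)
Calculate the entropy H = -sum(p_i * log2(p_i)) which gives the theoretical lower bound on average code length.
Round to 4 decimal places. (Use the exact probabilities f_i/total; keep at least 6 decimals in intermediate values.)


Per-symbol terms -p_i * log2(p_i) with p_i = f_i/34:
  p = 19/34 = 0.558824: log2(p) = -0.839535, -p*log2(p) = 0.469152
  p = 3/34 = 0.088235: log2(p) = -3.502500, -p*log2(p) = 0.309044
  p = 10/34 = 0.294118: log2(p) = -1.765535, -p*log2(p) = 0.519275
  p = 2/34 = 0.058824: log2(p) = -4.087463, -p*log2(p) = 0.240439
H = 0.469152 + 0.309044 + 0.519275 + 0.240439 = 1.537910

H = 1.5379 bits/symbol


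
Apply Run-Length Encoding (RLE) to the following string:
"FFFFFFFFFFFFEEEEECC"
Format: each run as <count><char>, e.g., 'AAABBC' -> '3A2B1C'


Scanning runs left to right:
  i=0: run of 'F' x 12 -> '12F'
  i=12: run of 'E' x 5 -> '5E'
  i=17: run of 'C' x 2 -> '2C'

RLE = 12F5E2C


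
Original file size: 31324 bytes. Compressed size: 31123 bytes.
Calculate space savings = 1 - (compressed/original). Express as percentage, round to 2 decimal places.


ratio = compressed/original = 31123/31324 = 0.993583
savings = 1 - ratio = 1 - 0.993583 = 0.006417
as a percentage: 0.006417 * 100 = 0.64%

Space savings = 1 - 31123/31324 = 0.64%


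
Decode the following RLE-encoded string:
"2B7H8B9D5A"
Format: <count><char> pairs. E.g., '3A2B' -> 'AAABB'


Expanding each <count><char> pair:
  2B -> 'BB'
  7H -> 'HHHHHHH'
  8B -> 'BBBBBBBB'
  9D -> 'DDDDDDDDD'
  5A -> 'AAAAA'

Decoded = BBHHHHHHHBBBBBBBBDDDDDDDDDAAAAA


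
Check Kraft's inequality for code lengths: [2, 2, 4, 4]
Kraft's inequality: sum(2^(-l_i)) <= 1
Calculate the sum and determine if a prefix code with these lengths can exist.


Sum = 2^(-2) + 2^(-2) + 2^(-4) + 2^(-4)
    = 0.25 + 0.25 + 0.0625 + 0.0625
    = 10/16 = 0.625
Since 0.625 <= 1, Kraft's inequality IS satisfied.
A prefix code with these lengths CAN exist.

Kraft sum = 0.625. Satisfied.


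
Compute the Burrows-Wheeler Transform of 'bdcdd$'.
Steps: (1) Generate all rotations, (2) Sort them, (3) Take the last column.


Rotations (sorted):
  0: $bdcdd -> last char: d
  1: bdcdd$ -> last char: $
  2: cdd$bd -> last char: d
  3: d$bdcd -> last char: d
  4: dcdd$b -> last char: b
  5: dd$bdc -> last char: c


BWT = d$ddbc


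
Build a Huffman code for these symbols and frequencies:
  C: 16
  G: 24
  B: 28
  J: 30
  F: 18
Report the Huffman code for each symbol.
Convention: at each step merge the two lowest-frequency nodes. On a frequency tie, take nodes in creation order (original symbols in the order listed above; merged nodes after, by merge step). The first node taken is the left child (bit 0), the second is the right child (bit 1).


Huffman tree construction:
Step 1: Merge C(16) + F(18) = 34
Step 2: Merge G(24) + B(28) = 52
Step 3: Merge J(30) + (C+F)(34) = 64
Step 4: Merge (G+B)(52) + (J+(C+F))(64) = 116
Read each symbol's code off the tree from the root (left child = 0, right child = 1).

Codes:
  C: 110 (length 3)
  G: 00 (length 2)
  B: 01 (length 2)
  J: 10 (length 2)
  F: 111 (length 3)
Average code length: 266/116 = 2.2931 bits/symbol


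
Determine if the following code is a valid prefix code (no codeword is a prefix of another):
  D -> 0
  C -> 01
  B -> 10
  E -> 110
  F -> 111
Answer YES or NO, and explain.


Checking each pair (does one codeword prefix another?):
  D='0' vs C='01': prefix -- VIOLATION

NO -- this is NOT a valid prefix code. D (0) is a prefix of C (01).


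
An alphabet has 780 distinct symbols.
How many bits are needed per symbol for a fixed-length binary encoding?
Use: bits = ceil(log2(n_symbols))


log2(780) = 9.6073
Bracket: 2^9 = 512 < 780 <= 2^10 = 1024
So ceil(log2(780)) = 10

bits = ceil(log2(780)) = ceil(9.6073) = 10 bits


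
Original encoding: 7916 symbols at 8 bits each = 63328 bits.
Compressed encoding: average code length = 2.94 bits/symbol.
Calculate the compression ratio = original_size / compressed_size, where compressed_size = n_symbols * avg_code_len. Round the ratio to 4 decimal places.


original_size = n_symbols * orig_bits = 7916 * 8 = 63328 bits
compressed_size = n_symbols * avg_code_len = 7916 * 2.94 = 23273.04 bits
ratio = original_size / compressed_size = 63328 / 23273.04 = 2.7211

Compression ratio = 2.7211


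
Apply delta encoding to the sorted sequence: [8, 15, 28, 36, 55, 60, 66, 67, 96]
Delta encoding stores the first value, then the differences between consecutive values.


First value: 8
Deltas:
  15 - 8 = 7
  28 - 15 = 13
  36 - 28 = 8
  55 - 36 = 19
  60 - 55 = 5
  66 - 60 = 6
  67 - 66 = 1
  96 - 67 = 29


Delta encoded: [8, 7, 13, 8, 19, 5, 6, 1, 29]


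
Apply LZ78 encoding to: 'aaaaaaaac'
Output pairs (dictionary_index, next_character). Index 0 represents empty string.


LZ78 encoding steps:
Dictionary: {0: ''}
Step 1: w='' (idx 0), next='a' -> output (0, 'a'), add 'a' as idx 1
Step 2: w='a' (idx 1), next='a' -> output (1, 'a'), add 'aa' as idx 2
Step 3: w='aa' (idx 2), next='a' -> output (2, 'a'), add 'aaa' as idx 3
Step 4: w='aa' (idx 2), next='c' -> output (2, 'c'), add 'aac' as idx 4


Encoded: [(0, 'a'), (1, 'a'), (2, 'a'), (2, 'c')]


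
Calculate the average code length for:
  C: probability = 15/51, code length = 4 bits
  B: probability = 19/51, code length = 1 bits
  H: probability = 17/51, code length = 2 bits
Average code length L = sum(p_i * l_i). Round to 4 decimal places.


Weighted contributions p_i * l_i:
  C: (15/51) * 4 = 60/51
  B: (19/51) * 1 = 19/51
  H: (17/51) * 2 = 34/51
Sum = (60 + 19 + 34)/51 = 113/51

L = 113/51 = 2.2157 bits/symbol


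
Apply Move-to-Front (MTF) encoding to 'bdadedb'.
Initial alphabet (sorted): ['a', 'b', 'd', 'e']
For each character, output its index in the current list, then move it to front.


MTF encoding:
'b': index 1 in ['a', 'b', 'd', 'e'] -> ['b', 'a', 'd', 'e']
'd': index 2 in ['b', 'a', 'd', 'e'] -> ['d', 'b', 'a', 'e']
'a': index 2 in ['d', 'b', 'a', 'e'] -> ['a', 'd', 'b', 'e']
'd': index 1 in ['a', 'd', 'b', 'e'] -> ['d', 'a', 'b', 'e']
'e': index 3 in ['d', 'a', 'b', 'e'] -> ['e', 'd', 'a', 'b']
'd': index 1 in ['e', 'd', 'a', 'b'] -> ['d', 'e', 'a', 'b']
'b': index 3 in ['d', 'e', 'a', 'b'] -> ['b', 'd', 'e', 'a']


Output: [1, 2, 2, 1, 3, 1, 3]


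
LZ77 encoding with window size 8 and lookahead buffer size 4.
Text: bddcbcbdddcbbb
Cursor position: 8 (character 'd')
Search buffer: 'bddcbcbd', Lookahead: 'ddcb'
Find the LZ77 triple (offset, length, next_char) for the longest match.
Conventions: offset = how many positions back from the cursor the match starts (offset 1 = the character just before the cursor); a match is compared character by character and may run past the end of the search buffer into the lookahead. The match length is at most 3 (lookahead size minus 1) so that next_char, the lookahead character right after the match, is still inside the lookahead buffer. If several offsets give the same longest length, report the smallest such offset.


Try each offset into the search buffer:
  offset=1 (pos 7, char 'd'): match length 2
  offset=2 (pos 6, char 'b'): match length 0
  offset=3 (pos 5, char 'c'): match length 0
  offset=4 (pos 4, char 'b'): match length 0
  offset=5 (pos 3, char 'c'): match length 0
  offset=6 (pos 2, char 'd'): match length 1
  offset=7 (pos 1, char 'd'): match length 3
  offset=8 (pos 0, char 'b'): match length 0
Longest match has length 3 at offset 7.
next_char = character at position 8 + 3 = 11 -> 'b'

Best match: offset=7, length=3 (matching 'ddc' starting at position 1)
LZ77 triple: (7, 3, 'b')


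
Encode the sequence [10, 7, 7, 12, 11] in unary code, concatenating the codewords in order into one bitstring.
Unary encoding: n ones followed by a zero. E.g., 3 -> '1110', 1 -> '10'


Encode each number as n ones followed by a terminating 0:
  10 -> 11111111110 (11 bits)
  7 -> 11111110 (8 bits)
  7 -> 11111110 (8 bits)
  12 -> 1111111111110 (13 bits)
  11 -> 111111111110 (12 bits)
Total length = 11 + 8 + 8 + 13 + 12 = 52 bits.

Unary([10, 7, 7, 12, 11]) = 1111111111011111110111111101111111111110111111111110 (52 bits)


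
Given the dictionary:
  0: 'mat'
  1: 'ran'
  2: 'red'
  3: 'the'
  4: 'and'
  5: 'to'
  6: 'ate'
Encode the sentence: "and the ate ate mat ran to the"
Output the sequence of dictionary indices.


Look up each word in the dictionary:
  'and' -> 4
  'the' -> 3
  'ate' -> 6
  'ate' -> 6
  'mat' -> 0
  'ran' -> 1
  'to' -> 5
  'the' -> 3

Encoded: [4, 3, 6, 6, 0, 1, 5, 3]


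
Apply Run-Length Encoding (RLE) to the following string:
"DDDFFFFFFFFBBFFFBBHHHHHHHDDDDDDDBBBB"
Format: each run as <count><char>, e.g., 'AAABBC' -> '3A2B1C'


Scanning runs left to right:
  i=0: run of 'D' x 3 -> '3D'
  i=3: run of 'F' x 8 -> '8F'
  i=11: run of 'B' x 2 -> '2B'
  i=13: run of 'F' x 3 -> '3F'
  i=16: run of 'B' x 2 -> '2B'
  i=18: run of 'H' x 7 -> '7H'
  i=25: run of 'D' x 7 -> '7D'
  i=32: run of 'B' x 4 -> '4B'

RLE = 3D8F2B3F2B7H7D4B


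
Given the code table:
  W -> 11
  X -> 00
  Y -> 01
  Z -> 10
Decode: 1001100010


Decoding:
10 -> Z
01 -> Y
10 -> Z
00 -> X
10 -> Z


Result: ZYZXZ


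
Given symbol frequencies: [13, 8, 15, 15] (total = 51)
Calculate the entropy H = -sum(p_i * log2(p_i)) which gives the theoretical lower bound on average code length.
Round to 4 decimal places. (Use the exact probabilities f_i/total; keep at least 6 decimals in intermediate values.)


Per-symbol terms -p_i * log2(p_i) with p_i = f_i/51:
  p = 13/51 = 0.254902: log2(p) = -1.971986, -p*log2(p) = 0.502663
  p = 8/51 = 0.156863: log2(p) = -2.672425, -p*log2(p) = 0.419204
  p = 15/51 = 0.294118: log2(p) = -1.765535, -p*log2(p) = 0.519275
  p = 15/51 = 0.294118: log2(p) = -1.765535, -p*log2(p) = 0.519275
H = 0.502663 + 0.419204 + 0.519275 + 0.519275 = 1.960417

H = 1.9604 bits/symbol
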